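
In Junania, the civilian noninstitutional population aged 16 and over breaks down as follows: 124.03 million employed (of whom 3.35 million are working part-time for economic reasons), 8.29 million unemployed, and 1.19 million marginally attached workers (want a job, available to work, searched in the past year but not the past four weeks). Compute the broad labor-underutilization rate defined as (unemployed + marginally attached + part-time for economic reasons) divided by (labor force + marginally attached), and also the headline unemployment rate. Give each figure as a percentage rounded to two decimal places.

Labor force = 124.03 + 8.29 = 132.32 million.
Numerator = 8.29 + 1.19 + 3.35 = 12.83 million.
Denominator = 132.32 + 1.19 = 133.51 million.
Broad rate = 12.83 / 133.51 = 9.61%.
Headline unemployment rate = 8.29 / 132.32 = 6.27%.

Broad underutilization rate ≈ 9.61%; headline unemployment rate ≈ 6.27%.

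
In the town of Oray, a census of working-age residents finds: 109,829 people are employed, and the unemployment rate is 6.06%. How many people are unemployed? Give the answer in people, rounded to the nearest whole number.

Let U be the number unemployed. The labor force is E + U, and U/(E+U) = 0.0606.
So U = 0.0606 × 109,829 / (1 − 0.0606) = 6655.64 / 0.9394 ≈ 7,085.

About 7,085 are unemployed.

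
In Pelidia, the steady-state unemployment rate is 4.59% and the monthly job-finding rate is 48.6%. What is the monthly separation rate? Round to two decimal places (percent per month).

Separation rate ≈ 2.34% per month.

From u* = s/(s+f): s = u·f/(1−u).
s = 0.0459 × 48.6 / (1 − 0.0459) = 2.2307 / 0.9541 ≈ 2.34% per month.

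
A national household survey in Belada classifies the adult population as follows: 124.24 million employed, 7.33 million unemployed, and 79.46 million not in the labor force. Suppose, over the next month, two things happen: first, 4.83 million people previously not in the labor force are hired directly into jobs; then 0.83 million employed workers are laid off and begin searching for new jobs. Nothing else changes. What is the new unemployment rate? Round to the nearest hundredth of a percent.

Initially, labor force = 124.24 + 7.33 = 131.57 million, so u = 7.33/131.57 = 5.57%.
After the first change, employed and labor force both rise by 4.83; unemployed unchanged → E = 129.07, U = 7.33, labor force = 136.40 million.
After the second change, employed falls and unemployed rises by 0.83; labor force unchanged → E = 128.24, U = 8.16, labor force = 136.40 million.
New unemployment rate = 8.16 / 136.40 = 5.98%.

New unemployment rate ≈ 5.98%.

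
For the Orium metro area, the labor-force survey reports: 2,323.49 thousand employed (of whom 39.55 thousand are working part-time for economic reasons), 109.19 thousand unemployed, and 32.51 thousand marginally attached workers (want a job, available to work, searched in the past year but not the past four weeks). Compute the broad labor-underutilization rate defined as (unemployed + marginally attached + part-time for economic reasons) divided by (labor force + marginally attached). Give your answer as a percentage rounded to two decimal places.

Labor force = 2,323.49 + 109.19 = 2,432.68 thousand.
Numerator = 109.19 + 32.51 + 39.55 = 181.25 thousand.
Denominator = 2,432.68 + 32.51 = 2,465.19 thousand.
Broad rate = 181.25 / 2,465.19 = 7.35%.

Broad underutilization rate ≈ 7.35%.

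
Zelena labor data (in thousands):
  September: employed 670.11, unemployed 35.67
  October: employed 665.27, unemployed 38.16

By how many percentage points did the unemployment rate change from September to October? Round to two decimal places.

September: labor force = 670.11 + 35.67 = 705.78; u = 35.67/705.78 = 5.05%.
October: labor force = 665.27 + 38.16 = 703.43; u = 38.16/703.43 = 5.42%.
Change = 5.42% − 5.05% = +0.37 pp.

The unemployment rate changed by +0.37 percentage points.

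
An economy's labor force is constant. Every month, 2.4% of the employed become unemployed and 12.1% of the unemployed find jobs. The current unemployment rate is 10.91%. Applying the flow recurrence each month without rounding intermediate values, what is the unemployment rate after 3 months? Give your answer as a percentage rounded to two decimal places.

Unemployment rate after three months ≈ 13.03%.

With a fixed labor force, u_{t+1} = u_t + s·(1−u_t) − f·u_t = u_t·(1−s−f) + s.
Here 1−s−f = 0.855 and s = 0.024.
u_1 = 0.109100 × 0.855 + 0.024 = 0.117281.
u_2 = 0.117281 × 0.855 + 0.024 = 0.124275.
u_3 = 0.124275 × 0.855 + 0.024 = 0.130255.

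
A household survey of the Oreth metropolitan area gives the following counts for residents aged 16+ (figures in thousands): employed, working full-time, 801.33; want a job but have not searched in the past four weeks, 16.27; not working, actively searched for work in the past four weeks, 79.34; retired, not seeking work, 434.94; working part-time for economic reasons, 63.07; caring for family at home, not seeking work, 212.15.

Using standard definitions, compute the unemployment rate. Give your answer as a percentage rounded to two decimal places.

Unemployment rate ≈ 8.41%.

Employed = 801.33 + 63.07 = 864.40 thousand (anyone who worked, including part-time for economic reasons, counts as employed).
Unemployed = 79.34 thousand.
Labor force = 864.40 + 79.34 = 943.74 thousand.
Unemployment rate = 79.34 / 943.74 = 8.41%.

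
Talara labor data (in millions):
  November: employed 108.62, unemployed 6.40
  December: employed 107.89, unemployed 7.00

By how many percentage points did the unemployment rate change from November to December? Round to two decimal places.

The unemployment rate changed by +0.53 percentage points.

November: labor force = 108.62 + 6.40 = 115.02; u = 6.40/115.02 = 5.56%.
December: labor force = 107.89 + 7.00 = 114.89; u = 7.00/114.89 = 6.09%.
Change = 6.09% − 5.56% = +0.53 pp.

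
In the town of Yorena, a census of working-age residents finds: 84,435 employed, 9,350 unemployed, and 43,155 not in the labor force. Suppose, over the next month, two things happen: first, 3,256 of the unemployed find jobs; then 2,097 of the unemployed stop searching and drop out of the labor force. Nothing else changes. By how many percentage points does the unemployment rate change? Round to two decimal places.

The unemployment rate changes by −5.61 percentage points.

Initially, labor force = 84,435 + 9,350 = 93,785, so u = 9,350/93,785 = 9.97%.
After the first change, unemployed falls and employed rises by 3,256; labor force unchanged → E = 87,691, U = 6,094, labor force = 93,785.
After the second change, unemployed and labor force both fall by 2,097 → E = 87,691, U = 3,997, labor force = 91,688.
New unemployment rate = 3,997 / 91,688 = 4.36%.
Change = 4.36% − 9.97% = −5.61 percentage points.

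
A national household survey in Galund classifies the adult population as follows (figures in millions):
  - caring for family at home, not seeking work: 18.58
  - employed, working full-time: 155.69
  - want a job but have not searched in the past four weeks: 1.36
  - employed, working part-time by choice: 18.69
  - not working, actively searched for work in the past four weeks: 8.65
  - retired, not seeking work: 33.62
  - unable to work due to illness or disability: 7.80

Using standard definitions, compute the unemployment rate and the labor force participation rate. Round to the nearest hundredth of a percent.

Unemployment rate ≈ 4.73%; labor force participation rate ≈ 74.89%.

Employed = 155.69 + 18.69 = 174.38 million.
Unemployed = 8.65 million.
Labor force = 174.38 + 8.65 = 183.03 million.
Not in labor force = 18.58 + 1.36 + 33.62 + 7.80 = 61.36 million (those not working and not actively searching are outside the labor force — including those who want a job but have given up searching).
Civilian working-age population = 183.03 + 61.36 = 244.39 million.
Unemployment rate = 8.65 / 183.03 = 4.73%.
Labor force participation rate = 183.03 / 244.39 = 74.89%.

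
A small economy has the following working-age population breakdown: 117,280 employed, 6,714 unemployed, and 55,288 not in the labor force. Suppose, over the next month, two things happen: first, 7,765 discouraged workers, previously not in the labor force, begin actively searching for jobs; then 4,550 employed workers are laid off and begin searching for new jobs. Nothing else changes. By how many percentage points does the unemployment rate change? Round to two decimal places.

The unemployment rate changes by +9.03 percentage points.

Initially, labor force = 117,280 + 6,714 = 123,994, so u = 6,714/123,994 = 5.41%.
After the first change, unemployed and labor force both rise by 7,765 → E = 117,280, U = 14,479, labor force = 131,759.
After the second change, employed falls and unemployed rises by 4,550; labor force unchanged → E = 112,730, U = 19,029, labor force = 131,759.
New unemployment rate = 19,029 / 131,759 = 14.44%.
Change = 14.44% − 5.41% = +9.03 percentage points.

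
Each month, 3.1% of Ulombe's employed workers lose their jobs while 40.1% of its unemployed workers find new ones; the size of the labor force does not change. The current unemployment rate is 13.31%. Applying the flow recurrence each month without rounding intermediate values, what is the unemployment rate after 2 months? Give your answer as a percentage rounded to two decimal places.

With a fixed labor force, u_{t+1} = u_t + s·(1−u_t) − f·u_t = u_t·(1−s−f) + s.
Here 1−s−f = 0.568 and s = 0.031.
u_1 = 0.133100 × 0.568 + 0.031 = 0.106601.
u_2 = 0.106601 × 0.568 + 0.031 = 0.091549.

Unemployment rate after two months ≈ 9.15%.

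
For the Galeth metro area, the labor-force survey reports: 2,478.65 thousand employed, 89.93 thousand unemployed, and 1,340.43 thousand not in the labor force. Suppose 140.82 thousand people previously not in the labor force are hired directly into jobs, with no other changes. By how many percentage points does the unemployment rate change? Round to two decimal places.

The unemployment rate changes by −0.18 percentage points.

Initially, labor force = 2,478.65 + 89.93 = 2,568.58 thousand, so u = 89.93/2,568.58 = 3.50%.
After the change, employed and labor force both rise by 140.82; unemployed unchanged → E = 2,619.47, U = 89.93, labor force = 2,709.40 thousand.
New unemployment rate = 89.93 / 2,709.40 = 3.32%.
Change = 3.32% − 3.50% = −0.18 percentage points.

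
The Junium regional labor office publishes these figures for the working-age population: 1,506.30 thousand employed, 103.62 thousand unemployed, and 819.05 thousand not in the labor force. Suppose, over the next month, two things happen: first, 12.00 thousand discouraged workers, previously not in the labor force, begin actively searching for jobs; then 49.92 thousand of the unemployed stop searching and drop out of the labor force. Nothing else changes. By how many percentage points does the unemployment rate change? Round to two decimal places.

The unemployment rate changes by −2.26 percentage points.

Initially, labor force = 1,506.30 + 103.62 = 1,609.92 thousand, so u = 103.62/1,609.92 = 6.44%.
After the first change, unemployed and labor force both rise by 12.00 → E = 1,506.30, U = 115.62, labor force = 1,621.92 thousand.
After the second change, unemployed and labor force both fall by 49.92 → E = 1,506.30, U = 65.70, labor force = 1,572.00 thousand.
New unemployment rate = 65.70 / 1,572.00 = 4.18%.
Change = 4.18% − 6.44% = −2.26 percentage points.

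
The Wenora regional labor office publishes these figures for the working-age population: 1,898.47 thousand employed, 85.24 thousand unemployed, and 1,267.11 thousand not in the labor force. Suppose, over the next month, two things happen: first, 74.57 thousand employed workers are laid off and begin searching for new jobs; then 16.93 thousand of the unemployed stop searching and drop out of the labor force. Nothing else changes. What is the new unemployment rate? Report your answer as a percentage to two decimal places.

Initially, labor force = 1,898.47 + 85.24 = 1,983.71 thousand, so u = 85.24/1,983.71 = 4.30%.
After the first change, employed falls and unemployed rises by 74.57; labor force unchanged → E = 1,823.90, U = 159.81, labor force = 1,983.71 thousand.
After the second change, unemployed and labor force both fall by 16.93 → E = 1,823.90, U = 142.88, labor force = 1,966.78 thousand.
New unemployment rate = 142.88 / 1,966.78 = 7.26%.

New unemployment rate ≈ 7.26%.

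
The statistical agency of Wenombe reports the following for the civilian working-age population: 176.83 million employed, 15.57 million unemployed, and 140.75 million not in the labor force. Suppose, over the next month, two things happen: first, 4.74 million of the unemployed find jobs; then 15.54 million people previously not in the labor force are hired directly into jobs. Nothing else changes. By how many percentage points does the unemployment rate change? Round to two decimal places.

The unemployment rate changes by −2.88 percentage points.

Initially, labor force = 176.83 + 15.57 = 192.40 million, so u = 15.57/192.40 = 8.09%.
After the first change, unemployed falls and employed rises by 4.74; labor force unchanged → E = 181.57, U = 10.83, labor force = 192.40 million.
After the second change, employed and labor force both rise by 15.54; unemployed unchanged → E = 197.11, U = 10.83, labor force = 207.94 million.
New unemployment rate = 10.83 / 207.94 = 5.21%.
Change = 5.21% − 8.09% = −2.88 percentage points.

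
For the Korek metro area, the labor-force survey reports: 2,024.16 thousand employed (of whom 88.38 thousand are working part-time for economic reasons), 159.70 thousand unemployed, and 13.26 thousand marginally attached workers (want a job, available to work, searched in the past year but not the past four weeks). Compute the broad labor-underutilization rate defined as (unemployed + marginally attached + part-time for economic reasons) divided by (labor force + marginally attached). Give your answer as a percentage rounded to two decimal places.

Labor force = 2,024.16 + 159.70 = 2,183.86 thousand.
Numerator = 159.70 + 13.26 + 88.38 = 261.34 thousand.
Denominator = 2,183.86 + 13.26 = 2,197.12 thousand.
Broad rate = 261.34 / 2,197.12 = 11.89%.

Broad underutilization rate ≈ 11.89%.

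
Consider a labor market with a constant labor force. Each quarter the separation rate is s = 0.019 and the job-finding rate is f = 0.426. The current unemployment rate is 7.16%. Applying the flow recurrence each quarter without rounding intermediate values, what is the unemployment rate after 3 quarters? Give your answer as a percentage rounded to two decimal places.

With a fixed labor force, u_{t+1} = u_t + s·(1−u_t) − f·u_t = u_t·(1−s−f) + s.
Here 1−s−f = 0.555 and s = 0.019.
u_1 = 0.071600 × 0.555 + 0.019 = 0.058738.
u_2 = 0.058738 × 0.555 + 0.019 = 0.051600.
u_3 = 0.051600 × 0.555 + 0.019 = 0.047638.

Unemployment rate after three quarters ≈ 4.76%.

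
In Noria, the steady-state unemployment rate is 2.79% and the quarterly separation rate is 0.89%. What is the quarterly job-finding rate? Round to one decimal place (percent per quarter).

From u* = s/(s+f): f = s·(1−u)/u.
f = 0.89 × (1 − 0.0279) / 0.0279 = 0.8652 / 0.0279 ≈ 31.0% per quarter.

Job-finding rate ≈ 31.0% per quarter.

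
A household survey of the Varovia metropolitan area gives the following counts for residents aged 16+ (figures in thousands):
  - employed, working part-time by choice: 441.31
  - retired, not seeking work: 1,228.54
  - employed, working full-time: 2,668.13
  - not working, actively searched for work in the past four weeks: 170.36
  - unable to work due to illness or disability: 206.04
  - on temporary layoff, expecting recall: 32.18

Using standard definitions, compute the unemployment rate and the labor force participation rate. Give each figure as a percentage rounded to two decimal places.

Unemployment rate ≈ 6.12%; labor force participation rate ≈ 69.78%.

Employed = 441.31 + 2,668.13 = 3,109.44 thousand.
Unemployed = 170.36 + 32.18 = 202.54 thousand (jobless and actively searching, or on temporary layoff).
Labor force = 3,109.44 + 202.54 = 3,311.98 thousand.
Not in labor force = 1,228.54 + 206.04 = 1,434.58 thousand (those not working and not actively searching are outside the labor force).
Civilian working-age population = 3,311.98 + 1,434.58 = 4,746.56 thousand.
Unemployment rate = 202.54 / 3,311.98 = 6.12%.
Labor force participation rate = 3,311.98 / 4,746.56 = 69.78%.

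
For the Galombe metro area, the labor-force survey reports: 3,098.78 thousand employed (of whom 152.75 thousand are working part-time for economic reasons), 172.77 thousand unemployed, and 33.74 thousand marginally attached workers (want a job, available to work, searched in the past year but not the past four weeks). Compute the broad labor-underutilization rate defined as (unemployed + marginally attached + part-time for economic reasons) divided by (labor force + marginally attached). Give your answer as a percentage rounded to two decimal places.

Labor force = 3,098.78 + 172.77 = 3,271.55 thousand.
Numerator = 172.77 + 33.74 + 152.75 = 359.26 thousand.
Denominator = 3,271.55 + 33.74 = 3,305.29 thousand.
Broad rate = 359.26 / 3,305.29 = 10.87%.

Broad underutilization rate ≈ 10.87%.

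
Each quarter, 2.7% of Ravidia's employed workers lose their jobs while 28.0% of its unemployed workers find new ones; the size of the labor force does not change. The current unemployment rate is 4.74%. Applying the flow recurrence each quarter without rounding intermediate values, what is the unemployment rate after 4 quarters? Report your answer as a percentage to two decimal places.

Unemployment rate after four quarters ≈ 7.86%.

With a fixed labor force, u_{t+1} = u_t + s·(1−u_t) − f·u_t = u_t·(1−s−f) + s.
Here 1−s−f = 0.693 and s = 0.027.
u_1 = 0.047400 × 0.693 + 0.027 = 0.059848.
u_2 = 0.059848 × 0.693 + 0.027 = 0.068475.
u_3 = 0.068475 × 0.693 + 0.027 = 0.074453.
u_4 = 0.074453 × 0.693 + 0.027 = 0.078596.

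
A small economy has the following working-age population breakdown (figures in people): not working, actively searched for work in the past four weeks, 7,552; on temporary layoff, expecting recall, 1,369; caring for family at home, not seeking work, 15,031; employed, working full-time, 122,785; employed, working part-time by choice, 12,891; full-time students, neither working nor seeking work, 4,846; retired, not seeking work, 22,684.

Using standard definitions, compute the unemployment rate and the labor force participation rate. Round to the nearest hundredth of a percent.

Employed = 122,785 + 12,891 = 135,676.
Unemployed = 7,552 + 1,369 = 8,921 (jobless and actively searching, or on temporary layoff).
Labor force = 135,676 + 8,921 = 144,597.
Not in labor force = 15,031 + 4,846 + 22,684 = 42,561 (those not working and not actively searching are outside the labor force).
Civilian working-age population = 144,597 + 42,561 = 187,158.
Unemployment rate = 8,921 / 144,597 = 6.17%.
Labor force participation rate = 144,597 / 187,158 = 77.26%.

Unemployment rate ≈ 6.17%; labor force participation rate ≈ 77.26%.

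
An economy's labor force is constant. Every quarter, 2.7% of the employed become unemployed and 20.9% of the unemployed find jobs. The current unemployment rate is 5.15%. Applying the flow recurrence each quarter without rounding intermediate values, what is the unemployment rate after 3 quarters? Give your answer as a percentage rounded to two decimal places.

Unemployment rate after three quarters ≈ 8.64%.

With a fixed labor force, u_{t+1} = u_t + s·(1−u_t) − f·u_t = u_t·(1−s−f) + s.
Here 1−s−f = 0.764 and s = 0.027.
u_1 = 0.051500 × 0.764 + 0.027 = 0.066346.
u_2 = 0.066346 × 0.764 + 0.027 = 0.077688.
u_3 = 0.077688 × 0.764 + 0.027 = 0.086354.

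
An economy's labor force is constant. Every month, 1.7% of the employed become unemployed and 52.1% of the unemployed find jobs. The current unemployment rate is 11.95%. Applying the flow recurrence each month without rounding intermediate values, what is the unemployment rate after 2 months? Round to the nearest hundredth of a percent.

Unemployment rate after two months ≈ 5.04%.

With a fixed labor force, u_{t+1} = u_t + s·(1−u_t) − f·u_t = u_t·(1−s−f) + s.
Here 1−s−f = 0.462 and s = 0.017.
u_1 = 0.119500 × 0.462 + 0.017 = 0.072209.
u_2 = 0.072209 × 0.462 + 0.017 = 0.050361.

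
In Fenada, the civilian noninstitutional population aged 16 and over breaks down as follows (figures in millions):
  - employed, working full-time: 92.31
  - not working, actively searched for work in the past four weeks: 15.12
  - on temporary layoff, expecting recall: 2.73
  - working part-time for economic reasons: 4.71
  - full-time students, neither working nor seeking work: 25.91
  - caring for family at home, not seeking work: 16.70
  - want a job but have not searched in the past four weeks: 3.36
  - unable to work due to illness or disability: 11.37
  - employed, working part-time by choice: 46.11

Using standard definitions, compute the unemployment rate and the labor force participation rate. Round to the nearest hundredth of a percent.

Unemployment rate ≈ 11.09%; labor force participation rate ≈ 73.74%.

Employed = 92.31 + 4.71 + 46.11 = 143.13 million (anyone who worked, including part-time for economic reasons, counts as employed).
Unemployed = 15.12 + 2.73 = 17.85 million (jobless and actively searching, or on temporary layoff).
Labor force = 143.13 + 17.85 = 160.98 million.
Not in labor force = 25.91 + 16.70 + 3.36 + 11.37 = 57.34 million (those not working and not actively searching are outside the labor force — including those who want a job but have given up searching).
Civilian working-age population = 160.98 + 57.34 = 218.32 million.
Unemployment rate = 17.85 / 160.98 = 11.09%.
Labor force participation rate = 160.98 / 218.32 = 73.74%.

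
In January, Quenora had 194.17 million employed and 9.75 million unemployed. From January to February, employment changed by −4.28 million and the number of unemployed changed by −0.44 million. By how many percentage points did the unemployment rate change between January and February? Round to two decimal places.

The unemployment rate changed by −0.11 percentage points.

January: labor force = 194.17 + 9.75 = 203.92; u = 9.75/203.92 = 4.78%.
February: labor force = 189.89 + 9.31 = 199.20; u = 9.31/199.20 = 4.67%.
Change = 4.67% − 4.78% = −0.11 pp.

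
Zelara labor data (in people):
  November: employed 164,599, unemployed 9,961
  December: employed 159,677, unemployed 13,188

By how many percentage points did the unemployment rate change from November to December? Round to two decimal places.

The unemployment rate changed by +1.92 percentage points.

November: labor force = 164,599 + 9,961 = 174,560; u = 9,961/174,560 = 5.71%.
December: labor force = 159,677 + 13,188 = 172,865; u = 13,188/172,865 = 7.63%.
Change = 7.63% − 5.71% = +1.92 pp.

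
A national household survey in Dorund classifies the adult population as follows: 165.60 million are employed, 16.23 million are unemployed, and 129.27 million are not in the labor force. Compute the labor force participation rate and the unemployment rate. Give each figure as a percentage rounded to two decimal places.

Labor force participation rate ≈ 58.45%; unemployment rate ≈ 8.93%.

Labor force = employed + unemployed = 165.60 + 16.23 = 181.83 million.
Working-age population = 181.83 + 129.27 = 311.10 million.
Unemployment rate = 16.23 / 181.83 = 8.93%.
Labor force participation rate = 181.83 / 311.10 = 58.45%.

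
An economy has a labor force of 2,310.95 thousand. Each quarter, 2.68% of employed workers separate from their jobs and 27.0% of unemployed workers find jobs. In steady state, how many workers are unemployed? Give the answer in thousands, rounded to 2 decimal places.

About 208.67 thousand are unemployed in steady state.

Steady-state unemployment rate u* = s/(s+f) = 2.68/(2.68+27.0) = 0.090296.
Unemployed = u* × labor force = 0.090296 × 2,310.95 ≈ 208.67 thousand.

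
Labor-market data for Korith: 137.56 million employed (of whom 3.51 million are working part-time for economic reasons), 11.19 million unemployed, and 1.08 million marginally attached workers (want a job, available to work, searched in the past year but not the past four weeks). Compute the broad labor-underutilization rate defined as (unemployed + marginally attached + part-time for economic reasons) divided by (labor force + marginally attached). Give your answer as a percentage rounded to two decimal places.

Labor force = 137.56 + 11.19 = 148.75 million.
Numerator = 11.19 + 1.08 + 3.51 = 15.78 million.
Denominator = 148.75 + 1.08 = 149.83 million.
Broad rate = 15.78 / 149.83 = 10.53%.

Broad underutilization rate ≈ 10.53%.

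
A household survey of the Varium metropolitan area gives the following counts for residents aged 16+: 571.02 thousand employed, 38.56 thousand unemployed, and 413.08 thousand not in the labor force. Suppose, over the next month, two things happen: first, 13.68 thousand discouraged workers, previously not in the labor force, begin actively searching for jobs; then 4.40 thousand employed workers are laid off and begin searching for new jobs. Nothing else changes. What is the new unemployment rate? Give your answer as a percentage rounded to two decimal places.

Initially, labor force = 571.02 + 38.56 = 609.58 thousand, so u = 38.56/609.58 = 6.33%.
After the first change, unemployed and labor force both rise by 13.68 → E = 571.02, U = 52.24, labor force = 623.26 thousand.
After the second change, employed falls and unemployed rises by 4.40; labor force unchanged → E = 566.62, U = 56.64, labor force = 623.26 thousand.
New unemployment rate = 56.64 / 623.26 = 9.09%.

New unemployment rate ≈ 9.09%.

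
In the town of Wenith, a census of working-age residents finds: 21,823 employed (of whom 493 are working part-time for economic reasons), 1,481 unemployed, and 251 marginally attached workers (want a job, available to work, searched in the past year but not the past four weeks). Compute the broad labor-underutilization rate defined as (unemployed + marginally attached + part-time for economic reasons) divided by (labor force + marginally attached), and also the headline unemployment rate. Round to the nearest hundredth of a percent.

Labor force = 21,823 + 1,481 = 23,304.
Numerator = 1,481 + 251 + 493 = 2,225.
Denominator = 23,304 + 251 = 23,555.
Broad rate = 2,225 / 23,555 = 9.45%.
Headline unemployment rate = 1,481 / 23,304 = 6.36%.

Broad underutilization rate ≈ 9.45%; headline unemployment rate ≈ 6.36%.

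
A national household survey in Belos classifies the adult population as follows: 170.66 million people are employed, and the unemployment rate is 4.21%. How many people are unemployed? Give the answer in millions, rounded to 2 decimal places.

Let U be the number unemployed. The labor force is E + U, and U/(E+U) = 0.0421.
So U = 0.0421 × 170.66 / (1 − 0.0421) = 7.1848 / 0.9579 ≈ 7.50 million.

About 7.50 million are unemployed.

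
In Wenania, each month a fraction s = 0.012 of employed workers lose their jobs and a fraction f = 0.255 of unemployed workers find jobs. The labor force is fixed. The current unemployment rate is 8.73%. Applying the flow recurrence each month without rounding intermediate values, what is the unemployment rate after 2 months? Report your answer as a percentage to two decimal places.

Unemployment rate after two months ≈ 6.77%.

With a fixed labor force, u_{t+1} = u_t + s·(1−u_t) − f·u_t = u_t·(1−s−f) + s.
Here 1−s−f = 0.733 and s = 0.012.
u_1 = 0.087300 × 0.733 + 0.012 = 0.075991.
u_2 = 0.075991 × 0.733 + 0.012 = 0.067701.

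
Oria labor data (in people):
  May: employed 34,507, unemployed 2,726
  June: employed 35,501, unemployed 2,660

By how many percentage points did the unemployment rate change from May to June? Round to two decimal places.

The unemployment rate changed by −0.35 percentage points.

May: labor force = 34,507 + 2,726 = 37,233; u = 2,726/37,233 = 7.32%.
June: labor force = 35,501 + 2,660 = 38,161; u = 2,660/38,161 = 6.97%.
Change = 6.97% − 7.32% = −0.35 pp.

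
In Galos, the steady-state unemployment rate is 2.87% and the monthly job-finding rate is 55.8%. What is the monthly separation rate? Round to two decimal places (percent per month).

Separation rate ≈ 1.65% per month.

From u* = s/(s+f): s = u·f/(1−u).
s = 0.0287 × 55.8 / (1 − 0.0287) = 1.6015 / 0.9713 ≈ 1.65% per month.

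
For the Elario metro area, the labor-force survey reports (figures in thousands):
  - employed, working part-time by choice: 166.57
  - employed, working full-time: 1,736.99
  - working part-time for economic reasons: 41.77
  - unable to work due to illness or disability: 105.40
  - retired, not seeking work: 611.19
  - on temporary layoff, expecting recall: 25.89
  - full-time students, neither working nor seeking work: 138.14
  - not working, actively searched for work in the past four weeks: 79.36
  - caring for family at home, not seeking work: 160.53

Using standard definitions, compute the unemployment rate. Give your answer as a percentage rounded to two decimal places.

Employed = 166.57 + 1,736.99 + 41.77 = 1,945.33 thousand (anyone who worked, including part-time for economic reasons, counts as employed).
Unemployed = 25.89 + 79.36 = 105.25 thousand (jobless and actively searching, or on temporary layoff).
Labor force = 1,945.33 + 105.25 = 2,050.58 thousand.
Unemployment rate = 105.25 / 2,050.58 = 5.13%.

Unemployment rate ≈ 5.13%.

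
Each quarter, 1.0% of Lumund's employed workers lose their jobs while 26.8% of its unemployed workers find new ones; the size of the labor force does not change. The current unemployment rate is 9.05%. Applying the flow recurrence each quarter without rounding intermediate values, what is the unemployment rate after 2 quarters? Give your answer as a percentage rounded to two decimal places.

With a fixed labor force, u_{t+1} = u_t + s·(1−u_t) − f·u_t = u_t·(1−s−f) + s.
Here 1−s−f = 0.722 and s = 0.010.
u_1 = 0.090500 × 0.722 + 0.010 = 0.075341.
u_2 = 0.075341 × 0.722 + 0.010 = 0.064396.

Unemployment rate after two quarters ≈ 6.44%.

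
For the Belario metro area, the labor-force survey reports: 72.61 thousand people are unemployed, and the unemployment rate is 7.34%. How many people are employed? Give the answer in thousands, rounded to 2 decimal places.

Labor force = U / u = 72.61 / 0.0734 ≈ 989.24 thousand.
Employed = labor force − unemployed = 989.24 − 72.61 = 916.63 thousand.

About 916.63 thousand are employed.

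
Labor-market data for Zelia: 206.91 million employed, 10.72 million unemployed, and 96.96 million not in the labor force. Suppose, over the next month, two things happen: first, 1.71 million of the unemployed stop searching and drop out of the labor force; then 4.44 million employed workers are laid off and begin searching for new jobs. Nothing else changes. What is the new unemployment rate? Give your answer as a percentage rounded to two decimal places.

Initially, labor force = 206.91 + 10.72 = 217.63 million, so u = 10.72/217.63 = 4.93%.
After the first change, unemployed and labor force both fall by 1.71 → E = 206.91, U = 9.01, labor force = 215.92 million.
After the second change, employed falls and unemployed rises by 4.44; labor force unchanged → E = 202.47, U = 13.45, labor force = 215.92 million.
New unemployment rate = 13.45 / 215.92 = 6.23%.

New unemployment rate ≈ 6.23%.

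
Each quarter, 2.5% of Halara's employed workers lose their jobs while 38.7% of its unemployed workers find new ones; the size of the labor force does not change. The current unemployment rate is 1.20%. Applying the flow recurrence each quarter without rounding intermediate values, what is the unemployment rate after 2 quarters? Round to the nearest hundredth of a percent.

Unemployment rate after two quarters ≈ 4.38%.

With a fixed labor force, u_{t+1} = u_t + s·(1−u_t) − f·u_t = u_t·(1−s−f) + s.
Here 1−s−f = 0.588 and s = 0.025.
u_1 = 0.012000 × 0.588 + 0.025 = 0.032056.
u_2 = 0.032056 × 0.588 + 0.025 = 0.043849.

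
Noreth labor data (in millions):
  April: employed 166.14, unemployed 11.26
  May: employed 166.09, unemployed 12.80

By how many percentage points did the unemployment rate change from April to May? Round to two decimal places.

April: labor force = 166.14 + 11.26 = 177.40; u = 11.26/177.40 = 6.35%.
May: labor force = 166.09 + 12.80 = 178.89; u = 12.80/178.89 = 7.16%.
Change = 7.16% − 6.35% = +0.81 pp.

The unemployment rate changed by +0.81 percentage points.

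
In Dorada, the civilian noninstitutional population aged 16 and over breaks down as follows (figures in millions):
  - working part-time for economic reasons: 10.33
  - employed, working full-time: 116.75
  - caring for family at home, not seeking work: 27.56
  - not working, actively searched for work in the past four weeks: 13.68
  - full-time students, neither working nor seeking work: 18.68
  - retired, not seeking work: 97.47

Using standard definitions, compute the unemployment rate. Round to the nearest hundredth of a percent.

Unemployment rate ≈ 9.72%.

Employed = 10.33 + 116.75 = 127.08 million (anyone who worked, including part-time for economic reasons, counts as employed).
Unemployed = 13.68 million.
Labor force = 127.08 + 13.68 = 140.76 million.
Unemployment rate = 13.68 / 140.76 = 9.72%.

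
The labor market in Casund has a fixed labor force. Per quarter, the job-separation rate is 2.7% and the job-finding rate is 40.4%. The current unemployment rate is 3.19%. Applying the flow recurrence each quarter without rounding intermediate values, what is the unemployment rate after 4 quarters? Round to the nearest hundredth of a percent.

Unemployment rate after four quarters ≈ 5.94%.

With a fixed labor force, u_{t+1} = u_t + s·(1−u_t) − f·u_t = u_t·(1−s−f) + s.
Here 1−s−f = 0.569 and s = 0.027.
u_1 = 0.031900 × 0.569 + 0.027 = 0.045151.
u_2 = 0.045151 × 0.569 + 0.027 = 0.052691.
u_3 = 0.052691 × 0.569 + 0.027 = 0.056981.
u_4 = 0.056981 × 0.569 + 0.027 = 0.059422.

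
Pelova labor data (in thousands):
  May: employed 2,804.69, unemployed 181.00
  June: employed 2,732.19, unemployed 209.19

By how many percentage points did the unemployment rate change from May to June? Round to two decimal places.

May: labor force = 2,804.69 + 181.00 = 2,985.69; u = 181.00/2,985.69 = 6.06%.
June: labor force = 2,732.19 + 209.19 = 2,941.38; u = 209.19/2,941.38 = 7.11%.
Change = 7.11% − 6.06% = +1.05 pp.

The unemployment rate changed by +1.05 percentage points.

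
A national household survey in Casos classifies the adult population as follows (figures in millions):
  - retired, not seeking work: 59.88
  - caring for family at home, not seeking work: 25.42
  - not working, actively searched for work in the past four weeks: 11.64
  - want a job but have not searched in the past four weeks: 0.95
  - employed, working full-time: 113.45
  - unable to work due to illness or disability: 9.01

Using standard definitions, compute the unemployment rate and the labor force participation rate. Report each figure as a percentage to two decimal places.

Unemployment rate ≈ 9.31%; labor force participation rate ≈ 56.77%.

Employed = 113.45 million.
Unemployed = 11.64 million.
Labor force = 113.45 + 11.64 = 125.09 million.
Not in labor force = 59.88 + 25.42 + 0.95 + 9.01 = 95.26 million (those not working and not actively searching are outside the labor force — including those who want a job but have given up searching).
Civilian working-age population = 125.09 + 95.26 = 220.35 million.
Unemployment rate = 11.64 / 125.09 = 9.31%.
Labor force participation rate = 125.09 / 220.35 = 56.77%.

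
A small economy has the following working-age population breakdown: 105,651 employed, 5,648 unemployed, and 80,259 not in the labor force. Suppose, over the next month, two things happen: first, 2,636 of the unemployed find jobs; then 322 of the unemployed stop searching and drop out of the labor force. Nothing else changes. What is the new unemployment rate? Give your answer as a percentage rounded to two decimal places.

Initially, labor force = 105,651 + 5,648 = 111,299, so u = 5,648/111,299 = 5.07%.
After the first change, unemployed falls and employed rises by 2,636; labor force unchanged → E = 108,287, U = 3,012, labor force = 111,299.
After the second change, unemployed and labor force both fall by 322 → E = 108,287, U = 2,690, labor force = 110,977.
New unemployment rate = 2,690 / 110,977 = 2.42%.

New unemployment rate ≈ 2.42%.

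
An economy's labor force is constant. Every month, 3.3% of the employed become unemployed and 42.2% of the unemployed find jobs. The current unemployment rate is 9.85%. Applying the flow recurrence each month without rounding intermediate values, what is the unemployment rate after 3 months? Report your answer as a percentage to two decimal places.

Unemployment rate after three months ≈ 7.67%.

With a fixed labor force, u_{t+1} = u_t + s·(1−u_t) − f·u_t = u_t·(1−s−f) + s.
Here 1−s−f = 0.545 and s = 0.033.
u_1 = 0.098500 × 0.545 + 0.033 = 0.086683.
u_2 = 0.086683 × 0.545 + 0.033 = 0.080242.
u_3 = 0.080242 × 0.545 + 0.033 = 0.076732.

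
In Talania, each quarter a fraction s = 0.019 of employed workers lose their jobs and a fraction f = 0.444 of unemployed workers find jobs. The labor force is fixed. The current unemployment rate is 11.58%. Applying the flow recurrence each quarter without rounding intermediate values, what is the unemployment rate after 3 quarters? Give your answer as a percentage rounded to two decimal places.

With a fixed labor force, u_{t+1} = u_t + s·(1−u_t) − f·u_t = u_t·(1−s−f) + s.
Here 1−s−f = 0.537 and s = 0.019.
u_1 = 0.115800 × 0.537 + 0.019 = 0.081185.
u_2 = 0.081185 × 0.537 + 0.019 = 0.062596.
u_3 = 0.062596 × 0.537 + 0.019 = 0.052614.

Unemployment rate after three quarters ≈ 5.26%.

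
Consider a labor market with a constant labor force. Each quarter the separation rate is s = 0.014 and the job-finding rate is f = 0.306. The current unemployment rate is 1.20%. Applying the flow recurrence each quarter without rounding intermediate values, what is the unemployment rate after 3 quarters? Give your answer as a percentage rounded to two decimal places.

Unemployment rate after three quarters ≈ 3.38%.

With a fixed labor force, u_{t+1} = u_t + s·(1−u_t) − f·u_t = u_t·(1−s−f) + s.
Here 1−s−f = 0.680 and s = 0.014.
u_1 = 0.012000 × 0.680 + 0.014 = 0.022160.
u_2 = 0.022160 × 0.680 + 0.014 = 0.029069.
u_3 = 0.029069 × 0.680 + 0.014 = 0.033767.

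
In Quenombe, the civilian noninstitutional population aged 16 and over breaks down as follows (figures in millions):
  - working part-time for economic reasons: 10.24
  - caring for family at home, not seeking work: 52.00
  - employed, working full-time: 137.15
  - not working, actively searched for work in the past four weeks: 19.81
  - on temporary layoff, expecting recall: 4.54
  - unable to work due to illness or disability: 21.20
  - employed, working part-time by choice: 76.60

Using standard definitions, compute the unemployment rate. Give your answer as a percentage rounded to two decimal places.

Unemployment rate ≈ 9.81%.

Employed = 10.24 + 137.15 + 76.60 = 223.99 million (anyone who worked, including part-time for economic reasons, counts as employed).
Unemployed = 19.81 + 4.54 = 24.35 million (jobless and actively searching, or on temporary layoff).
Labor force = 223.99 + 24.35 = 248.34 million.
Unemployment rate = 24.35 / 248.34 = 9.81%.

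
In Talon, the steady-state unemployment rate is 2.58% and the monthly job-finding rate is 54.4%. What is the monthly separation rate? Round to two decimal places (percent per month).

From u* = s/(s+f): s = u·f/(1−u).
s = 0.0258 × 54.4 / (1 − 0.0258) = 1.4035 / 0.9742 ≈ 1.44% per month.

Separation rate ≈ 1.44% per month.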